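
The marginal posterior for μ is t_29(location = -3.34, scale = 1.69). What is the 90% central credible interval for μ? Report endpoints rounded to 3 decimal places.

The t_29 distribution is symmetric; the 90% interval is -3.34 ± t·1.69 with t_{0.95,29} = 1.699.
Half-width: 1.699 × 1.69 = 2.872.
-3.34 − 2.872 = -6.212; -3.34 + 2.872 = -0.468.

[-6.212, -0.468]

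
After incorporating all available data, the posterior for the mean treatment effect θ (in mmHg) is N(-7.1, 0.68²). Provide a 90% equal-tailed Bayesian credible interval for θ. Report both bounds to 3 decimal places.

[-8.219, -5.981]

The posterior is symmetric, so the 90% equal-tailed interval is θ = -7.1 ± z·0.68 with z = 1.645.
Half-width: 1.645 × 0.68 = 1.119.
-7.1 − 1.119 = -8.219; -7.1 + 1.119 = -5.981.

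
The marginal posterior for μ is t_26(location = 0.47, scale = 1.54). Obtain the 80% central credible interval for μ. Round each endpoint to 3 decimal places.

[-1.555, 2.495]

The t_26 distribution is symmetric; the 80% interval is 0.47 ± t·1.54 with t_{0.9,26} = 1.315.
Half-width: 1.315 × 1.54 = 2.025.
0.47 − 2.025 = -1.555; 0.47 + 2.025 = 2.495.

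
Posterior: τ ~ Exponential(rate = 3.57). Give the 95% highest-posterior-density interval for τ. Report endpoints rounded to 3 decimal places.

[0.000, 0.839]

The exponential density is strictly decreasing on [0, ∞), so the HPD interval is anchored at 0: [0, q] with P(τ ≤ q) = 0.95.
q = −ln(1 − 0.95) / 3.57 = 2.9957 / 3.57 = 0.839.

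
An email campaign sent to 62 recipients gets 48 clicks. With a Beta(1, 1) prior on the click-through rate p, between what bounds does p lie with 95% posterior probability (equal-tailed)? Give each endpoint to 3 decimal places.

[0.655, 0.860]

Posterior: Beta(1+48, 1+14) = Beta(49, 15).
Equal-tailed 95% interval: the 0.025 and 0.975 quantiles of Beta(49, 15).
Posterior mean ≈ 0.766, SD ≈ 0.053; a Normal approximation gives roughly [0.663, 0.869].
Exact: F⁻¹(0.025) = 0.655; F⁻¹(0.975) = 0.860.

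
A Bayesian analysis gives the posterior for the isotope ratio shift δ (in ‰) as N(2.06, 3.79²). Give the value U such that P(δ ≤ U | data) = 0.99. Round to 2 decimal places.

10.88

Need U with P(δ ≤ U) = 0.99: U = 2.06 + z_{0.01}·3.79.
z = 2.326; U = 2.06 + 2.326 × 3.79 = 10.88.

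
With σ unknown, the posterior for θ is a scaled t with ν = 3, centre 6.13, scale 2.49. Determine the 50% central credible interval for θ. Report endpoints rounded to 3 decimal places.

[4.225, 8.035]

The t_3 distribution is symmetric; the 50% interval is 6.13 ± t·2.49 with t_{0.75,3} = 0.765.
Half-width: 0.765 × 2.49 = 1.905.
6.13 − 1.905 = 4.225; 6.13 + 1.905 = 8.035.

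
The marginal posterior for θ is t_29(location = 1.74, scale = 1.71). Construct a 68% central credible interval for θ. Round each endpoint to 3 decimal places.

[0.010, 3.470]

The t_29 distribution is symmetric; the 68% interval is 1.74 ± t·1.71 with t_{0.84,29} = 1.012.
Half-width: 1.012 × 1.71 = 1.730.
1.74 − 1.730 = 0.010; 1.74 + 1.730 = 3.470.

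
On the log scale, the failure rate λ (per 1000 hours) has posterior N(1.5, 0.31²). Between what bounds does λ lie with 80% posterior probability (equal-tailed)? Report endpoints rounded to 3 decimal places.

On the log scale the 80% interval is 1.5 ± 1.282 × 0.31 = [1.1027, 1.8973].
Exponentiate: [e^1.1027, e^1.8973] = [3.012, 6.668].

[3.012, 6.668]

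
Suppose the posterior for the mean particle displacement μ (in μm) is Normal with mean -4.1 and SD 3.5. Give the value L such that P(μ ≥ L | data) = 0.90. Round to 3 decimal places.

Need L with P(μ ≥ L) = 0.90: L = -4.1 − z_{0.1}·3.5.
z = 1.282; L = -4.1 − 1.282 × 3.5 = -8.585.

-8.585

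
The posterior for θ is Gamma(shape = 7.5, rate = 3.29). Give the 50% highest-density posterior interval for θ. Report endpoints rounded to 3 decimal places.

The posterior is unimodal and skewed, so the HPD interval has equal density at both endpoints and is the shortest 50% interval.
Solving f(1.492) = f(2.553) with F(2.553) − F(1.492) = 0.50 gives [1.492, 2.553].
For comparison, the equal-tailed interval is [1.677, 2.773]; the HPD is narrower and shifted toward the mode.

[1.492, 2.553]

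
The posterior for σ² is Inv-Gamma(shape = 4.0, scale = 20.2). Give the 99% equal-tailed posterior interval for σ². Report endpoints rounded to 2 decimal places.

[1.84, 30.05]

Inverse-Gamma(4.0, 20.2) quantiles: F⁻¹(0.005) and F⁻¹(0.995).
Equivalently, 1/σ² ~ Gamma(4.0, rate = 20.2); invert its 0.995 and 0.005 quantiles.
Posterior mean ≈ 6.73, SD ≈ 4.76; a Normal approximation gives roughly [-5.53, 19.00].
Exact: lower = 1.84; upper = 30.05.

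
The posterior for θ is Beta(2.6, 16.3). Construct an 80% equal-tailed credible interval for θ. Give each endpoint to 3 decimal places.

[0.049, 0.243]

Posterior: Beta(2.6, 16.3).
Equal-tailed 80% interval: the 0.1 and 0.9 quantiles of Beta(2.6, 16.3).
Posterior mean ≈ 0.138, SD ≈ 0.077; a Normal approximation gives roughly [0.039, 0.237].
Exact: F⁻¹(0.1) = 0.049; F⁻¹(0.9) = 0.243.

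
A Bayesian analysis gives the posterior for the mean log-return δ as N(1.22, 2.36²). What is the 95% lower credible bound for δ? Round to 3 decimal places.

-2.662

Need L with P(δ ≥ L) = 0.95: L = 1.22 − z_{0.05}·2.36.
z = 1.645; L = 1.22 − 1.645 × 2.36 = -2.662.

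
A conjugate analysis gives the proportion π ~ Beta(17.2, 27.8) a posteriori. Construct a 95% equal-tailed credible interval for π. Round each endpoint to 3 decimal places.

[0.248, 0.527]

Posterior: Beta(17.2, 27.8).
Equal-tailed 95% interval: the 0.025 and 0.975 quantiles of Beta(17.2, 27.8).
Posterior mean ≈ 0.382, SD ≈ 0.072; a Normal approximation gives roughly [0.242, 0.523].
Exact: F⁻¹(0.025) = 0.248; F⁻¹(0.975) = 0.527.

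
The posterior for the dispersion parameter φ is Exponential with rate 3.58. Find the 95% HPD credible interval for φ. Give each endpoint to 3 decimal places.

[0.000, 0.837]

The exponential density is strictly decreasing on [0, ∞), so the HPD interval is anchored at 0: [0, q] with P(φ ≤ q) = 0.95.
q = −ln(1 − 0.95) / 3.58 = 2.9957 / 3.58 = 0.837.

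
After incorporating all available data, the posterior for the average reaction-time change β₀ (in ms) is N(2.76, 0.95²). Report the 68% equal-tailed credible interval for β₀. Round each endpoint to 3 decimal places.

[1.815, 3.705]

The posterior is symmetric, so the 68% equal-tailed interval is β₀ = 2.76 ± z·0.95 with z = 0.994.
Half-width: 0.994 × 0.95 = 0.945.
2.76 − 0.945 = 1.815; 2.76 + 0.945 = 3.705.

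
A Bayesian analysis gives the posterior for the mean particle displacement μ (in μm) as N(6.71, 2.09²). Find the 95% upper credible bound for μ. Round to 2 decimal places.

Need U with P(μ ≤ U) = 0.95: U = 6.71 + z_{0.05}·2.09.
z = 1.645; U = 6.71 + 1.645 × 2.09 = 10.15.

10.15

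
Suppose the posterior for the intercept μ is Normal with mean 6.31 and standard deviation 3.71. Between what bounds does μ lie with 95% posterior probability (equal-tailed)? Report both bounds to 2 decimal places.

The posterior is symmetric, so the 95% equal-tailed interval is μ = 6.31 ± z·3.71 with z = 1.960.
Half-width: 1.960 × 3.71 = 7.27.
6.31 − 7.27 = -0.96; 6.31 + 7.27 = 13.58.

[-0.96, 13.58]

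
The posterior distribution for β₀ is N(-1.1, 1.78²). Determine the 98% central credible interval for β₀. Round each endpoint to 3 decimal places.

The posterior is symmetric, so the 98% equal-tailed interval is β₀ = -1.1 ± z·1.78 with z = 2.326.
Half-width: 2.326 × 1.78 = 4.141.
-1.1 − 4.141 = -5.241; -1.1 + 4.141 = 3.041.

[-5.241, 3.041]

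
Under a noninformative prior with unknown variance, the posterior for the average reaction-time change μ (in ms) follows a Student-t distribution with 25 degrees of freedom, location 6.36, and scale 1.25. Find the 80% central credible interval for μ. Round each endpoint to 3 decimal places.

[4.715, 8.005]

The t_25 distribution is symmetric; the 80% interval is 6.36 ± t·1.25 with t_{0.9,25} = 1.316.
Half-width: 1.316 × 1.25 = 1.645.
6.36 − 1.645 = 4.715; 6.36 + 1.645 = 8.005.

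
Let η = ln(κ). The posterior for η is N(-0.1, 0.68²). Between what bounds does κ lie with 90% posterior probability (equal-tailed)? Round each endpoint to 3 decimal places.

[0.296, 2.769]

On the log scale the 90% interval is -0.1 ± 1.645 × 0.68 = [-1.2185, 1.0185].
Exponentiate: [e^-1.2185, e^1.0185] = [0.296, 2.769].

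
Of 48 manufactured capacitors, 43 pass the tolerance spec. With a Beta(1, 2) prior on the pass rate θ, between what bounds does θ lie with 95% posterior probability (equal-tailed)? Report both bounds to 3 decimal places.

[0.757, 0.942]

Posterior: Beta(1+43, 2+5) = Beta(44, 7).
Equal-tailed 95% interval: the 0.025 and 0.975 quantiles of Beta(44, 7).
Posterior mean ≈ 0.863, SD ≈ 0.048; a Normal approximation gives roughly [0.769, 0.956].
Exact: F⁻¹(0.025) = 0.757; F⁻¹(0.975) = 0.942.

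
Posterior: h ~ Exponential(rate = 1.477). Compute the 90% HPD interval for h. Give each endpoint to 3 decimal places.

[0.000, 1.559]

The exponential density is strictly decreasing on [0, ∞), so the HPD interval is anchored at 0: [0, q] with P(h ≤ q) = 0.90.
q = −ln(1 − 0.90) / 1.477 = 2.3026 / 1.477 = 1.559.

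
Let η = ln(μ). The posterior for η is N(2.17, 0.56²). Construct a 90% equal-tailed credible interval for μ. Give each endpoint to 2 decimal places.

[3.49, 22.00]

On the log scale the 90% interval is 2.17 ± 1.645 × 0.56 = [1.2489, 3.0911].
Exponentiate: [e^1.2489, e^3.0911] = [3.49, 22.00].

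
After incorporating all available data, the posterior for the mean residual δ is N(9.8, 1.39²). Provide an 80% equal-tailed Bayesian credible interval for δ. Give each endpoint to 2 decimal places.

The posterior is symmetric, so the 80% equal-tailed interval is δ = 9.8 ± z·1.39 with z = 1.282.
Half-width: 1.282 × 1.39 = 1.78.
9.8 − 1.78 = 8.02; 9.8 + 1.78 = 11.58.

[8.02, 11.58]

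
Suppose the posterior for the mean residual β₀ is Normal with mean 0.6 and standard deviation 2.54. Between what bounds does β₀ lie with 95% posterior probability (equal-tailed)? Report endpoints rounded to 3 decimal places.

[-4.378, 5.578]

The posterior is symmetric, so the 95% equal-tailed interval is β₀ = 0.6 ± z·2.54 with z = 1.960.
Half-width: 1.960 × 2.54 = 4.978.
0.6 − 4.978 = -4.378; 0.6 + 4.978 = 5.578.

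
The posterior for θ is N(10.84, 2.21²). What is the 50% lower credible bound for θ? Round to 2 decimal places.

Need L with P(θ ≥ L) = 0.50: L = 10.84 − z_{0.5}·2.21.
z = 0.000; L = 10.84 − 0.000 × 2.21 = 10.84.

10.84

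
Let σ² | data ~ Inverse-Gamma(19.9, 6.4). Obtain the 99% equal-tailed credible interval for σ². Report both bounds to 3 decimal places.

Inverse-Gamma(19.9, 6.4) quantiles: F⁻¹(0.005) and F⁻¹(0.995).
Equivalently, 1/σ² ~ Gamma(19.9, rate = 6.4); invert its 0.995 and 0.005 quantiles.
Posterior mean ≈ 0.339, SD ≈ 0.080; a Normal approximation gives roughly [0.132, 0.545].
Exact: lower = 0.192; upper = 0.622.

[0.192, 0.622]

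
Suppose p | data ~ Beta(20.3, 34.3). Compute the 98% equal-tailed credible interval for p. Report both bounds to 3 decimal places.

[0.230, 0.528]

Posterior: Beta(20.3, 34.3).
Equal-tailed 98% interval: the 0.01 and 0.99 quantiles of Beta(20.3, 34.3).
Posterior mean ≈ 0.372, SD ≈ 0.065; a Normal approximation gives roughly [0.221, 0.523].
Exact: F⁻¹(0.01) = 0.230; F⁻¹(0.99) = 0.528.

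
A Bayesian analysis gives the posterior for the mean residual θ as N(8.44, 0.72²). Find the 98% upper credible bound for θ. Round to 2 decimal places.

9.92

Need U with P(θ ≤ U) = 0.98: U = 8.44 + z_{0.02}·0.72.
z = 2.054; U = 8.44 + 2.054 × 0.72 = 9.92.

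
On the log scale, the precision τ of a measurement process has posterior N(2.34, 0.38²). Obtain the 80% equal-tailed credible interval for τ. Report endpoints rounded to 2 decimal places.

[6.38, 16.89]

On the log scale the 80% interval is 2.34 ± 1.282 × 0.38 = [1.8530, 2.8270].
Exponentiate: [e^1.8530, e^2.8270] = [6.38, 16.89].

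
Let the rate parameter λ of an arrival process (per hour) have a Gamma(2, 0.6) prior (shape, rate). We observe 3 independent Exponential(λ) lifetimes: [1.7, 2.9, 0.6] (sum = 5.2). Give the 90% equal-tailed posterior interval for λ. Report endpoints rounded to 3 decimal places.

[0.340, 1.578]

Posterior: Gamma(2+3, 0.6+5.2) = Gamma(5, 5.8) (shape, rate).
Equal-tailed 90% interval: Gamma(5, 5.8) quantiles at 0.05 and 0.95.
Posterior mean ≈ 0.862, SD ≈ 0.386; a Normal approximation gives roughly [0.228, 1.496].
Exact: lower = 0.340; upper = 1.578.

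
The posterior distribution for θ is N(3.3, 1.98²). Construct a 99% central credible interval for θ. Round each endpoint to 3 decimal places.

The posterior is symmetric, so the 99% equal-tailed interval is θ = 3.3 ± z·1.98 with z = 2.576.
Half-width: 2.576 × 1.98 = 5.100.
3.3 − 5.100 = -1.800; 3.3 + 5.100 = 8.400.

[-1.800, 8.400]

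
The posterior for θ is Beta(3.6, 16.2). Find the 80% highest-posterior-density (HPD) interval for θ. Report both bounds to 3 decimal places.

The posterior is unimodal and skewed, so the HPD interval has equal density at both endpoints and is the shortest 80% interval.
Solving f(0.063) = f(0.270) with F(0.270) − F(0.063) = 0.80 gives [0.063, 0.270].
For comparison, the equal-tailed interval is [0.081, 0.297]; the HPD is narrower and shifted toward the mode.

[0.063, 0.270]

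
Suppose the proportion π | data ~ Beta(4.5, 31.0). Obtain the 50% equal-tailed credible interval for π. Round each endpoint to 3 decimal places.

Posterior: Beta(4.5, 31.0).
Equal-tailed 50% interval: the 0.25 and 0.75 quantiles of Beta(4.5, 31.0).
Posterior mean ≈ 0.127, SD ≈ 0.055; a Normal approximation gives roughly [0.090, 0.164].
Exact: F⁻¹(0.25) = 0.086; F⁻¹(0.75) = 0.160.

[0.086, 0.160]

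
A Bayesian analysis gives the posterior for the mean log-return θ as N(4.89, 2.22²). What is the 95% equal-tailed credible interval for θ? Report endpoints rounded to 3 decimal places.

[0.539, 9.241]

The posterior is symmetric, so the 95% equal-tailed interval is θ = 4.89 ± z·2.22 with z = 1.960.
Half-width: 1.960 × 2.22 = 4.351.
4.89 − 4.351 = 0.539; 4.89 + 4.351 = 9.241.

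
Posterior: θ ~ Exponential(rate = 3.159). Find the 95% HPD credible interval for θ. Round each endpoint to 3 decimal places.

The exponential density is strictly decreasing on [0, ∞), so the HPD interval is anchored at 0: [0, q] with P(θ ≤ q) = 0.95.
q = −ln(1 − 0.95) / 3.159 = 2.9957 / 3.159 = 0.948.

[0.000, 0.948]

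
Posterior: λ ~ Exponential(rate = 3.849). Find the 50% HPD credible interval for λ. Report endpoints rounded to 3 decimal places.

[0.000, 0.180]

The exponential density is strictly decreasing on [0, ∞), so the HPD interval is anchored at 0: [0, q] with P(λ ≤ q) = 0.50.
q = −ln(1 − 0.50) / 3.849 = 0.6931 / 3.849 = 0.180.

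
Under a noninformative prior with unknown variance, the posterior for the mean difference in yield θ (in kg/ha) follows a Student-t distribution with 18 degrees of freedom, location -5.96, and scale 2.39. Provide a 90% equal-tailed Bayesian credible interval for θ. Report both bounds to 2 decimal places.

The t_18 distribution is symmetric; the 90% interval is -5.96 ± t·2.39 with t_{0.95,18} = 1.734.
Half-width: 1.734 × 2.39 = 4.14.
-5.96 − 4.14 = -10.10; -5.96 + 4.14 = -1.82.

[-10.10, -1.82]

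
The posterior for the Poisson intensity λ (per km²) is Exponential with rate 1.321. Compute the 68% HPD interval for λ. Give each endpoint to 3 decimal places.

[0.000, 0.863]

The exponential density is strictly decreasing on [0, ∞), so the HPD interval is anchored at 0: [0, q] with P(λ ≤ q) = 0.68.
q = −ln(1 − 0.68) / 1.321 = 1.1394 / 1.321 = 0.863.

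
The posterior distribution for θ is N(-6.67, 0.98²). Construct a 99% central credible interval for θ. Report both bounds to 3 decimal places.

[-9.194, -4.146]

The posterior is symmetric, so the 99% equal-tailed interval is θ = -6.67 ± z·0.98 with z = 2.576.
Half-width: 2.576 × 0.98 = 2.524.
-6.67 − 2.524 = -9.194; -6.67 + 2.524 = -4.146.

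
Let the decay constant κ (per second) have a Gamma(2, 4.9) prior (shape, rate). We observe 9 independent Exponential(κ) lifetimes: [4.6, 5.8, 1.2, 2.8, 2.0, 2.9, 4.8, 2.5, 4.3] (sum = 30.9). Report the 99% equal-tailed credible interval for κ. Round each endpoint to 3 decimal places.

Posterior: Gamma(2+9, 4.9+30.9) = Gamma(11, 35.8) (shape, rate).
Equal-tailed 99% interval: Gamma(11, 35.8) quantiles at 0.005 and 0.995.
Posterior mean ≈ 0.307, SD ≈ 0.093; a Normal approximation gives roughly [0.069, 0.546].
Exact: lower = 0.121; upper = 0.598.

[0.121, 0.598]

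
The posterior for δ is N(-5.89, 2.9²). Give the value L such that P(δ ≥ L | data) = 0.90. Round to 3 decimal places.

Need L with P(δ ≥ L) = 0.90: L = -5.89 − z_{0.1}·2.9.
z = 1.282; L = -5.89 − 1.282 × 2.9 = -9.606.

-9.606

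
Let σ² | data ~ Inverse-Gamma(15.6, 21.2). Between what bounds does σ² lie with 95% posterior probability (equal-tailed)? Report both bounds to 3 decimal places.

[0.875, 2.397]

Inverse-Gamma(15.6, 21.2) quantiles: F⁻¹(0.025) and F⁻¹(0.975).
Equivalently, 1/σ² ~ Gamma(15.6, rate = 21.2); invert its 0.975 and 0.025 quantiles.
Posterior mean ≈ 1.452, SD ≈ 0.394; a Normal approximation gives roughly [0.680, 2.224].
Exact: lower = 0.875; upper = 2.397.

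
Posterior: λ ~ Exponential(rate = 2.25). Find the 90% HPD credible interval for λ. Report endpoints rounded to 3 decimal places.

[0.000, 1.023]

The exponential density is strictly decreasing on [0, ∞), so the HPD interval is anchored at 0: [0, q] with P(λ ≤ q) = 0.90.
q = −ln(1 − 0.90) / 2.25 = 2.3026 / 2.25 = 1.023.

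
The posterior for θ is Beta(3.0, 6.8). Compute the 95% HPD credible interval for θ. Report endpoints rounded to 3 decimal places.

The posterior is unimodal and skewed, so the HPD interval has equal density at both endpoints and is the shortest 95% interval.
Solving f(0.056) = f(0.578) with F(0.578) − F(0.056) = 0.95 gives [0.056, 0.578].
For comparison, the equal-tailed interval is [0.077, 0.610]; the HPD is narrower and shifted toward the mode.

[0.056, 0.578]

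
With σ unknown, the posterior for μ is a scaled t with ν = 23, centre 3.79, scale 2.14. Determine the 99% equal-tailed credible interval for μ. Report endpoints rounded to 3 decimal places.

[-2.218, 9.798]

The t_23 distribution is symmetric; the 99% interval is 3.79 ± t·2.14 with t_{0.995,23} = 2.807.
Half-width: 2.807 × 2.14 = 6.008.
3.79 − 6.008 = -2.218; 3.79 + 6.008 = 9.798.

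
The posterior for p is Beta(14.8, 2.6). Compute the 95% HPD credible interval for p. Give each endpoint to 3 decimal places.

[0.688, 0.986]

The posterior is unimodal and skewed, so the HPD interval has equal density at both endpoints and is the shortest 95% interval.
Solving f(0.688) = f(0.986) with F(0.986) − F(0.688) = 0.95 gives [0.688, 0.986].
For comparison, the equal-tailed interval is [0.655, 0.971]; the HPD is narrower and shifted toward the mode.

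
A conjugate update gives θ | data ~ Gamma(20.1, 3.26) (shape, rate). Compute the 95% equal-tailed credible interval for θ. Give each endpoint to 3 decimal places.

Posterior: Gamma(shape 20.1, rate 3.26).
Equal-tailed 95% interval: Gamma(20.1, 3.26) quantiles at 0.025 and 0.975.
Posterior mean ≈ 6.166, SD ≈ 1.375; a Normal approximation gives roughly [3.470, 8.861].
Exact: lower = 3.771; upper = 9.139.

[3.771, 9.139]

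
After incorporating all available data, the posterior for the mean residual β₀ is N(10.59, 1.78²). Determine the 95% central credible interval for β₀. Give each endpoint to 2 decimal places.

[7.10, 14.08]

The posterior is symmetric, so the 95% equal-tailed interval is β₀ = 10.59 ± z·1.78 with z = 1.960.
Half-width: 1.960 × 1.78 = 3.49.
10.59 − 3.49 = 7.10; 10.59 + 3.49 = 14.08.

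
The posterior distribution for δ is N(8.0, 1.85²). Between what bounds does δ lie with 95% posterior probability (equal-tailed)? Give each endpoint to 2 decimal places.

The posterior is symmetric, so the 95% equal-tailed interval is δ = 8.0 ± z·1.85 with z = 1.960.
Half-width: 1.960 × 1.85 = 3.63.
8.0 − 3.63 = 4.37; 8.0 + 3.63 = 11.63.

[4.37, 11.63]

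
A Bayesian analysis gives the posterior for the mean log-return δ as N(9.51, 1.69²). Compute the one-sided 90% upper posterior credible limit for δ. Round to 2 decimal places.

11.68

Need U with P(δ ≤ U) = 0.90: U = 9.51 + z_{0.1}·1.69.
z = 1.282; U = 9.51 + 1.282 × 1.69 = 11.68.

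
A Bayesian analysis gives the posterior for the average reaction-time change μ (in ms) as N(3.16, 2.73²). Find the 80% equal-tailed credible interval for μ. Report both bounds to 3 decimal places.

The posterior is symmetric, so the 80% equal-tailed interval is μ = 3.16 ± z·2.73 with z = 1.282.
Half-width: 1.282 × 2.73 = 3.499.
3.16 − 3.499 = -0.339; 3.16 + 3.499 = 6.659.

[-0.339, 6.659]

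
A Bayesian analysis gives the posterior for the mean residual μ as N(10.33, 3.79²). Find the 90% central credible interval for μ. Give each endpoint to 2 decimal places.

[4.10, 16.56]

The posterior is symmetric, so the 90% equal-tailed interval is μ = 10.33 ± z·3.79 with z = 1.645.
Half-width: 1.645 × 3.79 = 6.23.
10.33 − 6.23 = 4.10; 10.33 + 6.23 = 16.56.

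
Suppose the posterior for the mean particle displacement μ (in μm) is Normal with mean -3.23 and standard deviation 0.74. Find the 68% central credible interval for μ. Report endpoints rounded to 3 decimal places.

[-3.966, -2.494]

The posterior is symmetric, so the 68% equal-tailed interval is μ = -3.23 ± z·0.74 with z = 0.994.
Half-width: 0.994 × 0.74 = 0.736.
-3.23 − 0.736 = -3.966; -3.23 + 0.736 = -2.494.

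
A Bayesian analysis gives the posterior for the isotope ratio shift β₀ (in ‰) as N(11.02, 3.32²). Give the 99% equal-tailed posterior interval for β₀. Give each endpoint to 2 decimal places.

[2.47, 19.57]

The posterior is symmetric, so the 99% equal-tailed interval is β₀ = 11.02 ± z·3.32 with z = 2.576.
Half-width: 2.576 × 3.32 = 8.55.
11.02 − 8.55 = 2.47; 11.02 + 8.55 = 19.57.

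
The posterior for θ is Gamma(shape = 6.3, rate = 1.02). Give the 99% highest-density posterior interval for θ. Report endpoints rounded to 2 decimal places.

[1.28, 13.52]

The posterior is unimodal and skewed, so the HPD interval has equal density at both endpoints and is the shortest 99% interval.
Solving f(1.28) = f(13.52) with F(13.52) − F(1.28) = 0.99 gives [1.28, 13.52].
For comparison, the equal-tailed interval is [1.65, 14.32]; the HPD is narrower and shifted toward the mode.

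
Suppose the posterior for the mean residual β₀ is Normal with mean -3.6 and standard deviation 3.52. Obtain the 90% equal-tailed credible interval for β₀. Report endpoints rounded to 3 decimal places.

[-9.390, 2.190]

The posterior is symmetric, so the 90% equal-tailed interval is β₀ = -3.6 ± z·3.52 with z = 1.645.
Half-width: 1.645 × 3.52 = 5.790.
-3.6 − 5.790 = -9.390; -3.6 + 5.790 = 2.190.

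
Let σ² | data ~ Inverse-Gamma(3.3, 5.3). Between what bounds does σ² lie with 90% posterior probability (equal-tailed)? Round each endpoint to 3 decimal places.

Inverse-Gamma(3.3, 5.3) quantiles: F⁻¹(0.05) and F⁻¹(0.95).
Equivalently, 1/σ² ~ Gamma(3.3, rate = 5.3); invert its 0.95 and 0.05 quantiles.
Posterior mean ≈ 2.304, SD ≈ 2.021; a Normal approximation gives roughly [-1.020, 5.629].
Exact: lower = 0.786; upper = 5.435.

[0.786, 5.435]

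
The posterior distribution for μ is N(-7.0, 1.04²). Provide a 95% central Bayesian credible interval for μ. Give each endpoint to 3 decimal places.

The posterior is symmetric, so the 95% equal-tailed interval is μ = -7.0 ± z·1.04 with z = 1.960.
Half-width: 1.960 × 1.04 = 2.038.
-7.0 − 2.038 = -9.038; -7.0 + 2.038 = -4.962.

[-9.038, -4.962]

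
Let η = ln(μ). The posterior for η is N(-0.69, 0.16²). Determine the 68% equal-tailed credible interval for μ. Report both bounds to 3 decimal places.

On the log scale the 68% interval is -0.69 ± 0.994 × 0.16 = [-0.8491, -0.5309].
Exponentiate: [e^-0.8491, e^-0.5309] = [0.428, 0.588].

[0.428, 0.588]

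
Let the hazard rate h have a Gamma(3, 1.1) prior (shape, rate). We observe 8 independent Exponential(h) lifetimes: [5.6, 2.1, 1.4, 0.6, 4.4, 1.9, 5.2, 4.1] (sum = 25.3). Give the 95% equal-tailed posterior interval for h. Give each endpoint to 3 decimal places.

[0.208, 0.697]

Posterior: Gamma(3+8, 1.1+25.3) = Gamma(11, 26.4) (shape, rate).
Equal-tailed 95% interval: Gamma(11, 26.4) quantiles at 0.025 and 0.975.
Posterior mean ≈ 0.417, SD ≈ 0.126; a Normal approximation gives roughly [0.170, 0.663].
Exact: lower = 0.208; upper = 0.697.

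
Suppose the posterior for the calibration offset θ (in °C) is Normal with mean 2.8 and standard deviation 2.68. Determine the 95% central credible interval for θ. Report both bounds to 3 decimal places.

The posterior is symmetric, so the 95% equal-tailed interval is θ = 2.8 ± z·2.68 with z = 1.960.
Half-width: 1.960 × 2.68 = 5.253.
2.8 − 5.253 = -2.453; 2.8 + 5.253 = 8.053.

[-2.453, 8.053]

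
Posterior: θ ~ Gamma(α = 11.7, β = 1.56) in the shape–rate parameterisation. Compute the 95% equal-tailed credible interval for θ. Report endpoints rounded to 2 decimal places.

Posterior: Gamma(shape 11.7, rate 1.56).
Equal-tailed 95% interval: Gamma(11.7, 1.56) quantiles at 0.025 and 0.975.
Posterior mean ≈ 7.50, SD ≈ 2.19; a Normal approximation gives roughly [3.20, 11.80].
Exact: lower = 3.84; upper = 12.37.

[3.84, 12.37]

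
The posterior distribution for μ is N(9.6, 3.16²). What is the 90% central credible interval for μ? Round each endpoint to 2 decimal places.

The posterior is symmetric, so the 90% equal-tailed interval is μ = 9.6 ± z·3.16 with z = 1.645.
Half-width: 1.645 × 3.16 = 5.20.
9.6 − 5.20 = 4.40; 9.6 + 5.20 = 14.80.

[4.40, 14.80]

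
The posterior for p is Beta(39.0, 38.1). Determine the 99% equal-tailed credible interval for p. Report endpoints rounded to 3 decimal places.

[0.362, 0.650]

Posterior: Beta(39.0, 38.1).
Equal-tailed 99% interval: the 0.005 and 0.995 quantiles of Beta(39.0, 38.1).
Posterior mean ≈ 0.506, SD ≈ 0.057; a Normal approximation gives roughly [0.360, 0.652].
Exact: F⁻¹(0.005) = 0.362; F⁻¹(0.995) = 0.650.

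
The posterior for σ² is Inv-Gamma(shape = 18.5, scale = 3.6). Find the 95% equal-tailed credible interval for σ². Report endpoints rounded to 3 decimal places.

Inverse-Gamma(18.5, 3.6) quantiles: F⁻¹(0.025) and F⁻¹(0.975).
Equivalently, 1/σ² ~ Gamma(18.5, rate = 3.6); invert its 0.975 and 0.025 quantiles.
Posterior mean ≈ 0.206, SD ≈ 0.051; a Normal approximation gives roughly [0.106, 0.305].
Exact: lower = 0.129; upper = 0.326.

[0.129, 0.326]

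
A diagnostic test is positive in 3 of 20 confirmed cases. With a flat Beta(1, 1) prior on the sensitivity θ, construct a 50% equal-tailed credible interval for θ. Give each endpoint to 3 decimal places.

Posterior: Beta(1+3, 1+17) = Beta(4, 18).
Equal-tailed 50% interval: the 0.25 and 0.75 quantiles of Beta(4, 18).
Posterior mean ≈ 0.182, SD ≈ 0.080; a Normal approximation gives roughly [0.128, 0.236].
Exact: F⁻¹(0.25) = 0.122; F⁻¹(0.75) = 0.231.

[0.122, 0.231]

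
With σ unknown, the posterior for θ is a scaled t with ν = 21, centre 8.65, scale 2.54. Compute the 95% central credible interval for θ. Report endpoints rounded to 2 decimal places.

[3.37, 13.93]

The t_21 distribution is symmetric; the 95% interval is 8.65 ± t·2.54 with t_{0.975,21} = 2.080.
Half-width: 2.080 × 2.54 = 5.28.
8.65 − 5.28 = 3.37; 8.65 + 5.28 = 13.93.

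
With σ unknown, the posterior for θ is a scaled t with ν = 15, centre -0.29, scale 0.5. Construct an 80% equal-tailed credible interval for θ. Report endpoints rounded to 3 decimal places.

The t_15 distribution is symmetric; the 80% interval is -0.29 ± t·0.5 with t_{0.9,15} = 1.341.
Half-width: 1.341 × 0.5 = 0.670.
-0.29 − 0.670 = -0.960; -0.29 + 0.670 = 0.380.

[-0.960, 0.380]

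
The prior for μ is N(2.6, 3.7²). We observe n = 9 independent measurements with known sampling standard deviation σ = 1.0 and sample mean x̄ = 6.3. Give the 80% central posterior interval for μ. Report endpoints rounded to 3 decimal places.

Posterior precision = 1/3.7² + 9/1.0² = 0.0730 + 9.0000 = 9.0730, so posterior SD = 0.3320.
Posterior mean = (2.6/3.7² + 9·6.3/1.0²) / 9.0730 = 6.2702.
Interval: 6.2702 ± 1.282 × 0.3320 → [5.845, 6.696].

[5.845, 6.696]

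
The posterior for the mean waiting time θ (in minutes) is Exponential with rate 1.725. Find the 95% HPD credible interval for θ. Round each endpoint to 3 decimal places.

The exponential density is strictly decreasing on [0, ∞), so the HPD interval is anchored at 0: [0, q] with P(θ ≤ q) = 0.95.
q = −ln(1 − 0.95) / 1.725 = 2.9957 / 1.725 = 1.737.

[0.000, 1.737]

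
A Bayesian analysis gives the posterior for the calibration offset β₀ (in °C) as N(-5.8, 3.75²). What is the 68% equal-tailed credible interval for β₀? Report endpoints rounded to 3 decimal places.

The posterior is symmetric, so the 68% equal-tailed interval is β₀ = -5.8 ± z·3.75 with z = 0.994.
Half-width: 0.994 × 3.75 = 3.729.
-5.8 − 3.729 = -9.529; -5.8 + 3.729 = -2.071.

[-9.529, -2.071]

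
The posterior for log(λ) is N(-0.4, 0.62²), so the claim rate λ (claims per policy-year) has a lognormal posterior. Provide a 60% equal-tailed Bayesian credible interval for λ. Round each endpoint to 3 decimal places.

On the log scale the 60% interval is -0.4 ± 0.842 × 0.62 = [-0.9218, 0.1218].
Exponentiate: [e^-0.9218, e^0.1218] = [0.398, 1.130].

[0.398, 1.130]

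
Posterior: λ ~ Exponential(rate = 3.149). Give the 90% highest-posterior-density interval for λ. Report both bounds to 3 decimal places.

The exponential density is strictly decreasing on [0, ∞), so the HPD interval is anchored at 0: [0, q] with P(λ ≤ q) = 0.90.
q = −ln(1 − 0.90) / 3.149 = 2.3026 / 3.149 = 0.731.

[0.000, 0.731]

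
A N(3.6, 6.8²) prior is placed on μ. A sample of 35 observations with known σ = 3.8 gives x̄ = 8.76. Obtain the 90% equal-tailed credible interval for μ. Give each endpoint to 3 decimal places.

[7.663, 9.766]

Posterior precision = 1/6.8² + 35/3.8² = 0.0216 + 2.4238 = 2.4454, so posterior SD = 0.6395.
Posterior mean = (3.6/6.8² + 35·8.76/3.8²) / 2.4454 = 8.7144.
Interval: 8.7144 ± 1.645 × 0.6395 → [7.663, 9.766].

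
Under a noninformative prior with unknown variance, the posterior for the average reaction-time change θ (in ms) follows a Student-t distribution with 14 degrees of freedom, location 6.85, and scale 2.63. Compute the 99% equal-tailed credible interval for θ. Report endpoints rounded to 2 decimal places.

The t_14 distribution is symmetric; the 99% interval is 6.85 ± t·2.63 with t_{0.995,14} = 2.977.
Half-width: 2.977 × 2.63 = 7.83.
6.85 − 7.83 = -0.98; 6.85 + 7.83 = 14.68.

[-0.98, 14.68]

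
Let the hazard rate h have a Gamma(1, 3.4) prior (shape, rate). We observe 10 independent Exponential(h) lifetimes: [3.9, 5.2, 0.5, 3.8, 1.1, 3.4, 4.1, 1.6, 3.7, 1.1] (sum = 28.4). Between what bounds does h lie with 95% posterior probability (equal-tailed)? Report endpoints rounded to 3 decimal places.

[0.173, 0.578]

Posterior: Gamma(1+10, 3.4+28.4) = Gamma(11, 31.8) (shape, rate).
Equal-tailed 95% interval: Gamma(11, 31.8) quantiles at 0.025 and 0.975.
Posterior mean ≈ 0.346, SD ≈ 0.104; a Normal approximation gives roughly [0.141, 0.550].
Exact: lower = 0.173; upper = 0.578.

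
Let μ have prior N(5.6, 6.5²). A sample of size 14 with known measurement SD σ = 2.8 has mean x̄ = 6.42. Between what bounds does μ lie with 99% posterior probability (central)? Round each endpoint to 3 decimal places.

Posterior precision = 1/6.5² + 14/2.8² = 0.0237 + 1.7857 = 1.8094, so posterior SD = 0.7434.
Posterior mean = (5.6/6.5² + 14·6.42/2.8²) / 1.8094 = 6.4093.
Interval: 6.4093 ± 2.576 × 0.7434 → [4.494, 8.324].

[4.494, 8.324]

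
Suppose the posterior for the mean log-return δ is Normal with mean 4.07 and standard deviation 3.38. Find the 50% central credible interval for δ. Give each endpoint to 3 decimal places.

[1.790, 6.350]

The posterior is symmetric, so the 50% equal-tailed interval is δ = 4.07 ± z·3.38 with z = 0.674.
Half-width: 0.674 × 3.38 = 2.280.
4.07 − 2.280 = 1.790; 4.07 + 2.280 = 6.350.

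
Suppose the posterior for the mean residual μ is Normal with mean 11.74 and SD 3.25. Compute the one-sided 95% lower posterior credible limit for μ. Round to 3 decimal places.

6.394

Need L with P(μ ≥ L) = 0.95: L = 11.74 − z_{0.05}·3.25.
z = 1.645; L = 11.74 − 1.645 × 3.25 = 6.394.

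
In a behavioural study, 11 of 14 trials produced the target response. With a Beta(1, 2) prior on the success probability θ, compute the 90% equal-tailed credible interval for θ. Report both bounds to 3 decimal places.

[0.516, 0.868]

Posterior: Beta(1+11, 2+3) = Beta(12, 5).
Equal-tailed 90% interval: the 0.05 and 0.95 quantiles of Beta(12, 5).
Posterior mean ≈ 0.706, SD ≈ 0.107; a Normal approximation gives roughly [0.529, 0.883].
Exact: F⁻¹(0.05) = 0.516; F⁻¹(0.95) = 0.868.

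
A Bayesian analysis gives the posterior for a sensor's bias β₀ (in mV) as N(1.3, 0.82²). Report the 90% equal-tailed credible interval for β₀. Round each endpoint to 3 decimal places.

[-0.049, 2.649]

The posterior is symmetric, so the 90% equal-tailed interval is β₀ = 1.3 ± z·0.82 with z = 1.645.
Half-width: 1.645 × 0.82 = 1.349.
1.3 − 1.349 = -0.049; 1.3 + 1.349 = 2.649.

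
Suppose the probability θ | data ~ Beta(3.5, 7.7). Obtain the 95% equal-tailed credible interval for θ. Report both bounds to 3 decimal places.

Posterior: Beta(3.5, 7.7).
Equal-tailed 95% interval: the 0.025 and 0.975 quantiles of Beta(3.5, 7.7).
Posterior mean ≈ 0.312, SD ≈ 0.133; a Normal approximation gives roughly [0.052, 0.573].
Exact: F⁻¹(0.025) = 0.091; F⁻¹(0.975) = 0.597.

[0.091, 0.597]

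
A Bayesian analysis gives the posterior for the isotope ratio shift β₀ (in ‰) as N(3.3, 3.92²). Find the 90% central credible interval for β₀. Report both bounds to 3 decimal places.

[-3.148, 9.748]

The posterior is symmetric, so the 90% equal-tailed interval is β₀ = 3.3 ± z·3.92 with z = 1.645.
Half-width: 1.645 × 3.92 = 6.448.
3.3 − 6.448 = -3.148; 3.3 + 6.448 = 9.748.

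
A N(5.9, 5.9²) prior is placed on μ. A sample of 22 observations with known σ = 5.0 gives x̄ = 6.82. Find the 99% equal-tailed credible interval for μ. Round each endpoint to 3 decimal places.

Posterior precision = 1/5.9² + 22/5.0² = 0.0287 + 0.8800 = 0.9087, so posterior SD = 1.0490.
Posterior mean = (5.9/5.9² + 22·6.82/5.0²) / 0.9087 = 6.7909.
Interval: 6.7909 ± 2.576 × 1.0490 → [4.089, 9.493].

[4.089, 9.493]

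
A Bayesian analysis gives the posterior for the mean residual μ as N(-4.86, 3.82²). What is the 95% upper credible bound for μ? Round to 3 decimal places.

1.423

Need U with P(μ ≤ U) = 0.95: U = -4.86 + z_{0.05}·3.82.
z = 1.645; U = -4.86 + 1.645 × 3.82 = 1.423.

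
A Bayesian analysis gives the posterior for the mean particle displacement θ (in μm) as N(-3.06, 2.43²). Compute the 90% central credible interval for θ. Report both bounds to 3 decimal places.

The posterior is symmetric, so the 90% equal-tailed interval is θ = -3.06 ± z·2.43 with z = 1.645.
Half-width: 1.645 × 2.43 = 3.997.
-3.06 − 3.997 = -7.057; -3.06 + 3.997 = 0.937.

[-7.057, 0.937]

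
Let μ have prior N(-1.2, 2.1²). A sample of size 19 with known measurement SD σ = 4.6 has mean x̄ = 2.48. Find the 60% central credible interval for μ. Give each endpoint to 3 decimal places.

[0.944, 2.532]

Posterior precision = 1/2.1² + 19/4.6² = 0.2268 + 0.8979 = 1.1247, so posterior SD = 0.9429.
Posterior mean = (-1.2/2.1² + 19·2.48/4.6²) / 1.1247 = 1.7380.
Interval: 1.7380 ± 0.842 × 0.9429 → [0.944, 2.532].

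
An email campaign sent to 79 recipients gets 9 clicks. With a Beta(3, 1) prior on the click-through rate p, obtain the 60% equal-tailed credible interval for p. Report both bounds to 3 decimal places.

[0.112, 0.176]

Posterior: Beta(3+9, 1+70) = Beta(12, 71).
Equal-tailed 60% interval: the 0.2 and 0.8 quantiles of Beta(12, 71).
Posterior mean ≈ 0.145, SD ≈ 0.038; a Normal approximation gives roughly [0.112, 0.177].
Exact: F⁻¹(0.2) = 0.112; F⁻¹(0.8) = 0.176.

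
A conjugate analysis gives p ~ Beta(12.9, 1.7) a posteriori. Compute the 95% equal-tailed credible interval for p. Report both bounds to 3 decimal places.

Posterior: Beta(12.9, 1.7).
Equal-tailed 95% interval: the 0.025 and 0.975 quantiles of Beta(12.9, 1.7).
Posterior mean ≈ 0.884, SD ≈ 0.081; a Normal approximation gives roughly [0.724, 1.043].
Exact: F⁻¹(0.025) = 0.683; F⁻¹(0.975) = 0.988.

[0.683, 0.988]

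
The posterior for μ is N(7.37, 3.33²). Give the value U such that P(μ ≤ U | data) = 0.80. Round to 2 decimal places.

Need U with P(μ ≤ U) = 0.80: U = 7.37 + z_{0.2}·3.33.
z = 0.842; U = 7.37 + 0.842 × 3.33 = 10.17.

10.17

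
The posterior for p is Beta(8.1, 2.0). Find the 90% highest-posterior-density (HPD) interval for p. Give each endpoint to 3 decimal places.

The posterior is unimodal and skewed, so the HPD interval has equal density at both endpoints and is the shortest 90% interval.
Solving f(0.627) = f(0.985) with F(0.985) − F(0.627) = 0.90 gives [0.627, 0.985].
For comparison, the equal-tailed interval is [0.575, 0.959]; the HPD is narrower and shifted toward the mode.

[0.627, 0.985]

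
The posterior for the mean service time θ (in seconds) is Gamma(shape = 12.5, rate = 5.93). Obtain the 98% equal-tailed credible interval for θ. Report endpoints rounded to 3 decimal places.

Posterior: Gamma(shape 12.5, rate 5.93).
Equal-tailed 98% interval: Gamma(12.5, 5.93) quantiles at 0.01 and 0.99.
Posterior mean ≈ 2.108, SD ≈ 0.596; a Normal approximation gives roughly [0.721, 3.495].
Exact: lower = 0.972; upper = 3.736.

[0.972, 3.736]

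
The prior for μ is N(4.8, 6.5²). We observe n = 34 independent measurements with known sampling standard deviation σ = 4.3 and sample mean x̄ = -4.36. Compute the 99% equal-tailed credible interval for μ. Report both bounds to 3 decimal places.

Posterior precision = 1/6.5² + 34/4.3² = 0.0237 + 1.8388 = 1.8625, so posterior SD = 0.7327.
Posterior mean = (4.8/6.5² + 34·-4.36/4.3²) / 1.8625 = -4.2436.
Interval: -4.2436 ± 2.576 × 0.7327 → [-6.131, -2.356].

[-6.131, -2.356]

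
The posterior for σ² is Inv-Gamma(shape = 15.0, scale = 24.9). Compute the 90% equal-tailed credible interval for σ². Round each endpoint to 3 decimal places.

Inverse-Gamma(15.0, 24.9) quantiles: F⁻¹(0.05) and F⁻¹(0.95).
Equivalently, 1/σ² ~ Gamma(15.0, rate = 24.9); invert its 0.95 and 0.05 quantiles.
Posterior mean ≈ 1.779, SD ≈ 0.493; a Normal approximation gives roughly [0.967, 2.590].
Exact: lower = 1.138; upper = 2.693.

[1.138, 2.693]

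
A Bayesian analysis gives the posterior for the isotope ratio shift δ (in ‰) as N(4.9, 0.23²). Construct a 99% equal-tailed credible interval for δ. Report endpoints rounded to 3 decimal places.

[4.308, 5.492]

The posterior is symmetric, so the 99% equal-tailed interval is δ = 4.9 ± z·0.23 with z = 2.576.
Half-width: 2.576 × 0.23 = 0.592.
4.9 − 0.592 = 4.308; 4.9 + 0.592 = 5.492.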